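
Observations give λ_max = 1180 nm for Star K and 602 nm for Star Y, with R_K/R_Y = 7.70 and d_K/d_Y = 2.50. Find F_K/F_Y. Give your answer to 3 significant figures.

0.643

Wien's law: T_K/T_Y = λ_Y/λ_K = 602/1180 = 0.5102.
L_K/L_Y = (R_K/R_Y)²(T_K/T_Y)⁴ = (7.70)²(0.5102)⁴ = 4.016.
F_K/F_Y = (L_K/L_Y)/(d_K/d_Y)² = 4.016/(2.50)² = 0.6426.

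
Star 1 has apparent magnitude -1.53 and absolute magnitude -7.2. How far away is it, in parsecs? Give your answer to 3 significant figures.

m − M = 5 log₁₀(d/10 pc)
-1.53 − (-7.2) = 5.67 = 5 log₁₀(d/10)
d = 10 × 10^(5.67/5) = 10 × 10^1.134 = 136.1 pc.

136 pc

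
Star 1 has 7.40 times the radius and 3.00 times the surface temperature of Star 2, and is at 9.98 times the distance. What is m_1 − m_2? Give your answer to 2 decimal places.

-4.12

L_1/L_2 = (7.40)²(3.00)⁴ = 4436.
F_1/F_2 = (L_1/L_2)/(d_1/d_2)² = 4436/99.60 = 44.53.
m_1 − m_2 = −2.5 log₁₀(44.53) = -4.12.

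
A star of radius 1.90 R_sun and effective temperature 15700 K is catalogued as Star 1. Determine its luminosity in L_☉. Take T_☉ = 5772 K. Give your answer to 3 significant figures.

L/L_☉ = (R/R_☉)² (T/T_☉)⁴ = (1.90)² × (15700/5772)⁴
       = 3.610 × (2.720)⁴ = 3.610 × 54.74 = 197.6.

198 L_☉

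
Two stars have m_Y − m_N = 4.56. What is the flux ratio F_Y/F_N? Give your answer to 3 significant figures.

F_Y/F_N = 10^(−(m_Y − m_N)/2.5) = 10^(-4.56/2.5) = 10^-1.824 = 0.01500.

0.0150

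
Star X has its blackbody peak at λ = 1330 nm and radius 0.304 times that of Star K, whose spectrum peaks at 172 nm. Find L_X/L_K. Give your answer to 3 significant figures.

Wien's law gives T ∝ 1/λ_max, so T_X/T_K = λ_K/λ_X = 172/1330 = 0.1293.
Then L ∝ R²T⁴ gives L_X/L_K = (0.304)² × (0.1293)⁴ = 0.09242 × 2.797×10^-4 = 2.585×10^-5.

2.58×10^-5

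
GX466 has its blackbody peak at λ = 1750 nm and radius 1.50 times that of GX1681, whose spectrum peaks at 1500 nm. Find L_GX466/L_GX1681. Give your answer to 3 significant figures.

1.21

Wien's law gives T ∝ 1/λ_max, so T_GX466/T_GX1681 = λ_GX1681/λ_GX466 = 1500/1750 = 0.8571.
Then L ∝ R²T⁴ gives L_GX466/L_GX1681 = (1.50)² × (0.8571)⁴ = 2.250 × 0.5398 = 1.214.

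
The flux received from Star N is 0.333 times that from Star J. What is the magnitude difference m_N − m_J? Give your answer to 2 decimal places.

1.19

m_N − m_J = −2.5 log₁₀(F_N/F_J) = −2.5 log₁₀(0.333) = −2.5 × (-0.478) = 1.194.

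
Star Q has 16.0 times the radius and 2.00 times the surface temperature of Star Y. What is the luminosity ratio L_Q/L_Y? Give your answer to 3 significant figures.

From the Stefan–Boltzmann law, L ∝ R²T⁴, so
L_Q/L_Y = (R_Q/R_Y)² (T_Q/T_Y)⁴ = (16.0)² × (2.00)⁴ = 256.0 × 16.00 = 4096.

4.10×10^3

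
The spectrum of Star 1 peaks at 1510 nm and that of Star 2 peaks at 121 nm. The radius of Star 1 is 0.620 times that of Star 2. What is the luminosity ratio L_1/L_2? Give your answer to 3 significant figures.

Wien's law gives T ∝ 1/λ_max, so T_1/T_2 = λ_2/λ_1 = 121/1510 = 0.08013.
Then L ∝ R²T⁴ gives L_1/L_2 = (0.620)² × (0.08013)⁴ = 0.3844 × 4.123×10^-5 = 1.585×10^-5.

1.58×10^-5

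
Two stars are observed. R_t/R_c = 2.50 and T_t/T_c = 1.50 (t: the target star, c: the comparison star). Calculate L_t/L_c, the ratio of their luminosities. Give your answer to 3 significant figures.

31.6

From the Stefan–Boltzmann law, L ∝ R²T⁴, so
L_t/L_c = (R_t/R_c)² (T_t/T_c)⁴ = (2.50)² × (1.50)⁴ = 6.250 × 5.062 = 31.64.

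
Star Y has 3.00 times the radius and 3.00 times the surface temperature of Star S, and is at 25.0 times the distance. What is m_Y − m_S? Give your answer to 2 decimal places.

L_Y/L_S = (3.00)²(3.00)⁴ = 729.0.
F_Y/F_S = (L_Y/L_S)/(d_Y/d_S)² = 729.0/625.0 = 1.166.
m_Y − m_S = −2.5 log₁₀(1.166) = -0.17.

-0.17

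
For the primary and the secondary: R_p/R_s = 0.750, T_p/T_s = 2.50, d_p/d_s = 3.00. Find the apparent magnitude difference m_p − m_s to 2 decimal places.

L_p/L_s = (0.750)²(2.50)⁴ = 21.97.
F_p/F_s = (L_p/L_s)/(d_p/d_s)² = 21.97/9.000 = 2.441.
m_p − m_s = −2.5 log₁₀(2.441) = -0.97.

-0.97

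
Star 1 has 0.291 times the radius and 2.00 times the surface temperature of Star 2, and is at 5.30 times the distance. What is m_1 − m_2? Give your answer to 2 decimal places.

3.29

L_1/L_2 = (0.291)²(2.00)⁴ = 1.355.
F_1/F_2 = (L_1/L_2)/(d_1/d_2)² = 1.355/28.09 = 0.04823.
m_1 − m_2 = −2.5 log₁₀(0.04823) = 3.29.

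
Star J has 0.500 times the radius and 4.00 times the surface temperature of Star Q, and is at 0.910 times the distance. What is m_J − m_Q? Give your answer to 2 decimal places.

-4.72

L_J/L_Q = (0.500)²(4.00)⁴ = 64.00.
F_J/F_Q = (L_J/L_Q)/(d_J/d_Q)² = 64.00/0.8281 = 77.29.
m_J − m_Q = −2.5 log₁₀(77.29) = -4.72.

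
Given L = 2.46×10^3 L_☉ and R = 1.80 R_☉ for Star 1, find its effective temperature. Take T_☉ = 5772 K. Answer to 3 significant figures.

3.03×10^4 K

T/T_☉ = (L/L_☉)^(1/4) / (R/R_☉)^(1/2)
T = 5772 × (2.46×10^3)^(1/4) / √(1.80) = 5772 × 7.043 / 1.342 = 3.030×10^4 K.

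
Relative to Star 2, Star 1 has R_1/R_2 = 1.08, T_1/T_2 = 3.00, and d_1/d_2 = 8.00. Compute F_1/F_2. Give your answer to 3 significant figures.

1.48

L_1/L_2 = (R_1/R_2)²(T_1/T_2)⁴ = (1.08)² × (3.00)⁴ = 94.48.
F_1/F_2 = (L_1/L_2)/(d_1/d_2)² = 94.48 / (8.00)² = 1.476.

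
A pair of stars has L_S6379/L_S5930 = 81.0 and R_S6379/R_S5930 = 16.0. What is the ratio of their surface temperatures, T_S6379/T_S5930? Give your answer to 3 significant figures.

L ∝ R²T⁴ gives T ∝ (L/R²)^(1/4), so
T_S6379/T_S5930 = (81.0 / 16.0²)^(1/4) = (0.3164)^(1/4) = 0.7500.

0.750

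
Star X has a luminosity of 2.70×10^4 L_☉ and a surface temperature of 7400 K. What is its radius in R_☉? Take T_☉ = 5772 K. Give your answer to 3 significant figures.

100 R_☉

R/R_☉ = √(L/L_☉) / (T/T_☉)² = √(2.70×10^4) / (1.282)²
       = 164.3 / 1.644 = 99.97.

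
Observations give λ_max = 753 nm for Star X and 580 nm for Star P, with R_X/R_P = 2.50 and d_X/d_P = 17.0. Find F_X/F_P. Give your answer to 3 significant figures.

Wien's law: T_X/T_P = λ_P/λ_X = 580/753 = 0.7703.
L_X/L_P = (R_X/R_P)²(T_X/T_P)⁴ = (2.50)²(0.7703)⁴ = 2.200.
F_X/F_P = (L_X/L_P)/(d_X/d_P)² = 2.200/(17.0)² = 0.007612.

0.00761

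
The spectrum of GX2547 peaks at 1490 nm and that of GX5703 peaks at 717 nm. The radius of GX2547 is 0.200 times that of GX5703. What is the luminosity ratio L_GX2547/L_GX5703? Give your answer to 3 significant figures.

0.00214

Wien's law gives T ∝ 1/λ_max, so T_GX2547/T_GX5703 = λ_GX5703/λ_GX2547 = 717/1490 = 0.4812.
Then L ∝ R²T⁴ gives L_GX2547/L_GX5703 = (0.200)² × (0.4812)⁴ = 0.04000 × 0.05362 = 0.002145.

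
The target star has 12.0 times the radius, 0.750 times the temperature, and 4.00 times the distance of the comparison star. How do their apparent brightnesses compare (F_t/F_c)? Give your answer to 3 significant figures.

2.85

L_t/L_c = (R_t/R_c)²(T_t/T_c)⁴ = (12.0)² × (0.750)⁴ = 45.56.
F_t/F_c = (L_t/L_c)/(d_t/d_c)² = 45.56 / (4.00)² = 2.848.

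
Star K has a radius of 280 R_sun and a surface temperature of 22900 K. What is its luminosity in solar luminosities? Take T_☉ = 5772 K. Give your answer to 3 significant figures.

L/L_☉ = (R/R_☉)² (T/T_☉)⁴ = (280)² × (22900/5772)⁴
       = 7.840×10^4 × (3.967)⁴ = 7.840×10^4 × 247.8 = 1.942×10^7.

1.94×10^7 solar luminosities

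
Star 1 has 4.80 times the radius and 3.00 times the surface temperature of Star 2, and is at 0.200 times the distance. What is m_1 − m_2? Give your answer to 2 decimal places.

-11.67

L_1/L_2 = (4.80)²(3.00)⁴ = 1866.
F_1/F_2 = (L_1/L_2)/(d_1/d_2)² = 1866/0.04000 = 4.666×10^4.
m_1 − m_2 = −2.5 log₁₀(4.666×10^4) = -11.67.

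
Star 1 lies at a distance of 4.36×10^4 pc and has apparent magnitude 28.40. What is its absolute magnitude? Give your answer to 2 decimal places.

10.20

M = m − 5 log₁₀(d/10 pc) = 28.40 − 5 log₁₀(4.36×10^4/10)
  = 28.40 − 5 × 3.639 = 28.40 − 18.20 = 10.20.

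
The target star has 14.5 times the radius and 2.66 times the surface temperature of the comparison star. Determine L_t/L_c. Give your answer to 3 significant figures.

From the Stefan–Boltzmann law, L ∝ R²T⁴, so
L_t/L_c = (R_t/R_c)² (T_t/T_c)⁴ = (14.5)² × (2.66)⁴ = 210.2 × 50.06 = 1.053×10^4.

1.05×10^4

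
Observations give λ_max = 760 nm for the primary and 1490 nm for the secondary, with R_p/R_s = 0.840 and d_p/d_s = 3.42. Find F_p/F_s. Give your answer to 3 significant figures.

0.891

Wien's law: T_p/T_s = λ_s/λ_p = 1490/760 = 1.961.
L_p/L_s = (R_p/R_s)²(T_p/T_s)⁴ = (0.840)²(1.961)⁴ = 10.42.
F_p/F_s = (L_p/L_s)/(d_p/d_s)² = 10.42/(3.42)² = 0.8912.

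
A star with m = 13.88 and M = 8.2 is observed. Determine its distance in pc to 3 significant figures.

m − M = 5 log₁₀(d/10 pc)
13.88 − (8.2) = 5.68 = 5 log₁₀(d/10)
d = 10 × 10^(5.68/5) = 10 × 10^1.136 = 136.8 pc.

137 pc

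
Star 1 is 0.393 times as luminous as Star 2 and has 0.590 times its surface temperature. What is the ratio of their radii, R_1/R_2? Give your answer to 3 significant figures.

1.80

L ∝ R²T⁴ gives R ∝ √L / T², so
R_1/R_2 = √(0.393) / (0.590)² = 0.6269 / 0.3481 = 1.801.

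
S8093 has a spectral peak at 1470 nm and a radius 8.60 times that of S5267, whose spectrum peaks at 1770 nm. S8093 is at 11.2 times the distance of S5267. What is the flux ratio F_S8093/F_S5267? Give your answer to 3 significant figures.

Wien's law: T_S8093/T_S5267 = λ_S5267/λ_S8093 = 1770/1470 = 1.204.
L_S8093/L_S5267 = (R_S8093/R_S5267)²(T_S8093/T_S5267)⁴ = (8.60)²(1.204)⁴ = 155.5.
F_S8093/F_S5267 = (L_S8093/L_S5267)/(d_S8093/d_S5267)² = 155.5/(11.2)² = 1.239.

1.24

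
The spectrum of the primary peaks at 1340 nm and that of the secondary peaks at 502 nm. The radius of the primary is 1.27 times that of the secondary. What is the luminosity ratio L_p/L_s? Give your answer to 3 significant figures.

0.0318

Wien's law gives T ∝ 1/λ_max, so T_p/T_s = λ_s/λ_p = 502/1340 = 0.3746.
Then L ∝ R²T⁴ gives L_p/L_s = (1.27)² × (0.3746)⁴ = 1.613 × 0.01970 = 0.03177.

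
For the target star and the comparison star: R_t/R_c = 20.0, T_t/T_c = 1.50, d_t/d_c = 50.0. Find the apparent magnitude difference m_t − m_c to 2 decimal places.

0.23

L_t/L_c = (20.0)²(1.50)⁴ = 2025.
F_t/F_c = (L_t/L_c)/(d_t/d_c)² = 2025/2500 = 0.8100.
m_t − m_c = −2.5 log₁₀(0.8100) = 0.23.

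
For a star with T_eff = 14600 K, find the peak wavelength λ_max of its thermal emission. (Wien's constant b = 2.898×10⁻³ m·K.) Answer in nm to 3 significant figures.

198 nm

λ_max = b/T = 2.898×10⁻³ / 14600 = 1.98×10^-7 m = 198.5 nm.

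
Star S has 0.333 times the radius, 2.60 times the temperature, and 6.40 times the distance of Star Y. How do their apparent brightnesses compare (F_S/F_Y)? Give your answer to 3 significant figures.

L_S/L_Y = (R_S/R_Y)²(T_S/T_Y)⁴ = (0.333)² × (2.60)⁴ = 5.067.
F_S/F_Y = (L_S/L_Y)/(d_S/d_Y)² = 5.067 / (6.40)² = 0.1237.

0.124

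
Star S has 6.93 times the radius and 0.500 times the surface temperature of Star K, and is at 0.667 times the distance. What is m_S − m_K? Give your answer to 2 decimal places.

-2.07

L_S/L_K = (6.93)²(0.500)⁴ = 3.002.
F_S/F_K = (L_S/L_K)/(d_S/d_K)² = 3.002/0.4449 = 6.747.
m_S − m_K = −2.5 log₁₀(6.747) = -2.07.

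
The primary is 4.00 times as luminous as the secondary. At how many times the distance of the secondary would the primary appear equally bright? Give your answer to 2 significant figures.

Equal flux requires L_p/d_p² = L_s/d_s², so d_p/d_s = √(L_p/L_s)
= √(4.00) = 2.000.

2.0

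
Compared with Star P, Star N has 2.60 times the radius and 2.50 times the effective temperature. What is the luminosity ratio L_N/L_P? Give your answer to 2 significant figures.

From the Stefan–Boltzmann law, L ∝ R²T⁴, so
L_N/L_P = (R_N/R_P)² (T_N/T_P)⁴ = (2.60)² × (2.50)⁴ = 6.760 × 39.06 = 264.1.

2.6×10^2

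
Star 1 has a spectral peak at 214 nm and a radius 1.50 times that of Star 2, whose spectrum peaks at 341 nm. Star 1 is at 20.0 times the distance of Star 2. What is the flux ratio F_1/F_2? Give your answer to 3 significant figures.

Wien's law: T_1/T_2 = λ_2/λ_1 = 341/214 = 1.593.
L_1/L_2 = (R_1/R_2)²(T_1/T_2)⁴ = (1.50)²(1.593)⁴ = 14.51.
F_1/F_2 = (L_1/L_2)/(d_1/d_2)² = 14.51/(20.0)² = 0.03626.

0.0363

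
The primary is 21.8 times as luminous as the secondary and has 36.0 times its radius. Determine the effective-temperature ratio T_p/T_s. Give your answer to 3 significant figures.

0.360

L ∝ R²T⁴ gives T ∝ (L/R²)^(1/4), so
T_p/T_s = (21.8 / 36.0²)^(1/4) = (0.01682)^(1/4) = 0.3601.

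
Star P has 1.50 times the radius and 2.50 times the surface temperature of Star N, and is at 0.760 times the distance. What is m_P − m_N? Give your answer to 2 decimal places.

-5.46

L_P/L_N = (1.50)²(2.50)⁴ = 87.89.
F_P/F_N = (L_P/L_N)/(d_P/d_N)² = 87.89/0.5776 = 152.2.
m_P − m_N = −2.5 log₁₀(152.2) = -5.46.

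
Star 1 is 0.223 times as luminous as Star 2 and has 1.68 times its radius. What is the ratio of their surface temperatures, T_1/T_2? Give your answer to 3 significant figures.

L ∝ R²T⁴ gives T ∝ (L/R²)^(1/4), so
T_1/T_2 = (0.223 / 1.68²)^(1/4) = (0.07901)^(1/4) = 0.5302.

0.530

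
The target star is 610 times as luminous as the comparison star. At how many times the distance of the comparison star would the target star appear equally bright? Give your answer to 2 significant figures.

Equal flux requires L_t/d_t² = L_c/d_c², so d_t/d_c = √(L_t/L_c)
= √(610) = 24.70.

25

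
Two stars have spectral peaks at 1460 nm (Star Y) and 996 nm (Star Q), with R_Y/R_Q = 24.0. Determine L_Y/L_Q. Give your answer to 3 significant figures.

125

Wien's law gives T ∝ 1/λ_max, so T_Y/T_Q = λ_Q/λ_Y = 996/1460 = 0.6822.
Then L ∝ R²T⁴ gives L_Y/L_Q = (24.0)² × (0.6822)⁴ = 576.0 × 0.2166 = 124.8.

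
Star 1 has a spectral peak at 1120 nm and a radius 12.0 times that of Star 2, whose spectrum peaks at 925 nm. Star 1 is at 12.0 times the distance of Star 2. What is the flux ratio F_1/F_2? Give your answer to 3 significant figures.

0.465

Wien's law: T_1/T_2 = λ_2/λ_1 = 925/1120 = 0.8259.
L_1/L_2 = (R_1/R_2)²(T_1/T_2)⁴ = (12.0)²(0.8259)⁴ = 67.00.
F_1/F_2 = (L_1/L_2)/(d_1/d_2)² = 67.00/(12.0)² = 0.4653.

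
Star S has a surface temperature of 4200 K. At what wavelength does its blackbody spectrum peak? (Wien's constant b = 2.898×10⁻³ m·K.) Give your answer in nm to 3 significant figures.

690 nm

λ_max = b/T = 2.898×10⁻³ / 4200 = 6.90×10^-7 m = 690.0 nm.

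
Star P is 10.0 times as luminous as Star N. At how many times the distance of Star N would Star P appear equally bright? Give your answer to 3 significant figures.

Equal flux requires L_P/d_P² = L_N/d_N², so d_P/d_N = √(L_P/L_N)
= √(10.0) = 3.162.

3.16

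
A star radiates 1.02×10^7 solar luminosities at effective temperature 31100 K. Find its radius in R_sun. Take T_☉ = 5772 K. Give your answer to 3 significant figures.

R/R_☉ = √(L/L_☉) / (T/T_☉)² = √(1.02×10^7) / (5.388)²
       = 3194 / 29.03 = 110.0.

110 R_sun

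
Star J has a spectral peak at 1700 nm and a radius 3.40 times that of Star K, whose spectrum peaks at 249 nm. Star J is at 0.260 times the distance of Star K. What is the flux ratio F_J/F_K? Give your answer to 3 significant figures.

Wien's law: T_J/T_K = λ_K/λ_J = 249/1700 = 0.1465.
L_J/L_K = (R_J/R_K)²(T_J/T_K)⁴ = (3.40)²(0.1465)⁴ = 0.005321.
F_J/F_K = (L_J/L_K)/(d_J/d_K)² = 0.005321/(0.260)² = 0.07871.

0.0787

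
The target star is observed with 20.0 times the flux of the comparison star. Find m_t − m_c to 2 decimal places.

-3.25

m_t − m_c = −2.5 log₁₀(F_t/F_c) = −2.5 log₁₀(20.0) = −2.5 × (1.301) = -3.253.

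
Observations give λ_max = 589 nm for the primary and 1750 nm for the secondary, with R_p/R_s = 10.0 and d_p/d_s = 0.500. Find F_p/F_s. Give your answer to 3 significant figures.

3.12×10^4

Wien's law: T_p/T_s = λ_s/λ_p = 1750/589 = 2.971.
L_p/L_s = (R_p/R_s)²(T_p/T_s)⁴ = (10.0)²(2.971)⁴ = 7793.
F_p/F_s = (L_p/L_s)/(d_p/d_s)² = 7793/(0.500)² = 3.117×10^4.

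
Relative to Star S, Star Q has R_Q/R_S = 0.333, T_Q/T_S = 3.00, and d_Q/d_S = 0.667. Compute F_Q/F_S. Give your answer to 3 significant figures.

L_Q/L_S = (R_Q/R_S)²(T_Q/T_S)⁴ = (0.333)² × (3.00)⁴ = 8.982.
F_Q/F_S = (L_Q/L_S)/(d_Q/d_S)² = 8.982 / (0.667)² = 20.19.

20.2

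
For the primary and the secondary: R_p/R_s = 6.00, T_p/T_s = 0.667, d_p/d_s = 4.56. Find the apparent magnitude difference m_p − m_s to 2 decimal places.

L_p/L_s = (6.00)²(0.667)⁴ = 7.125.
F_p/F_s = (L_p/L_s)/(d_p/d_s)² = 7.125/20.79 = 0.3427.
m_p − m_s = −2.5 log₁₀(0.3427) = 1.16.

1.16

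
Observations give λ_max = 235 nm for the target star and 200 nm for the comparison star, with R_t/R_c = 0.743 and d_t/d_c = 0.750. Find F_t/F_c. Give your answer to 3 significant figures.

Wien's law: T_t/T_c = λ_c/λ_t = 200/235 = 0.8511.
L_t/L_c = (R_t/R_c)²(T_t/T_c)⁴ = (0.743)²(0.8511)⁴ = 0.2896.
F_t/F_c = (L_t/L_c)/(d_t/d_c)² = 0.2896/(0.750)² = 0.5149.

0.515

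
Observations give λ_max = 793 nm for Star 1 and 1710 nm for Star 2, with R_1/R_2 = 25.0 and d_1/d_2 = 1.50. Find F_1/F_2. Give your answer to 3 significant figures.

6.01×10^3

Wien's law: T_1/T_2 = λ_2/λ_1 = 1710/793 = 2.156.
L_1/L_2 = (R_1/R_2)²(T_1/T_2)⁴ = (25.0)²(2.156)⁴ = 1.351×10^4.
F_1/F_2 = (L_1/L_2)/(d_1/d_2)² = 1.351×10^4/(1.50)² = 6006.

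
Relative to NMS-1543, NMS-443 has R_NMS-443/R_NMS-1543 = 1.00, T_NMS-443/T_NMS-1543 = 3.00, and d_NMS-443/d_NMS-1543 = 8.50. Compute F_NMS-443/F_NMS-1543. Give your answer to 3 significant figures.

L_NMS-443/L_NMS-1543 = (R_NMS-443/R_NMS-1543)²(T_NMS-443/T_NMS-1543)⁴ = (1.00)² × (3.00)⁴ = 81.00.
F_NMS-443/F_NMS-1543 = (L_NMS-443/L_NMS-1543)/(d_NMS-443/d_NMS-1543)² = 81.00 / (8.50)² = 1.121.

1.12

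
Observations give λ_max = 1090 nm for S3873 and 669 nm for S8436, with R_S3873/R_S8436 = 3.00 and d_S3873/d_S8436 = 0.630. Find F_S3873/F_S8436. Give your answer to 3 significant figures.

3.22

Wien's law: T_S3873/T_S8436 = λ_S8436/λ_S3873 = 669/1090 = 0.6138.
L_S3873/L_S8436 = (R_S3873/R_S8436)²(T_S3873/T_S8436)⁴ = (3.00)²(0.6138)⁴ = 1.277.
F_S3873/F_S8436 = (L_S3873/L_S8436)/(d_S3873/d_S8436)² = 1.277/(0.630)² = 3.218.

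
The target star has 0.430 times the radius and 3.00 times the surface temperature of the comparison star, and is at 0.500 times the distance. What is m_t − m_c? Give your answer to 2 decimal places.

-4.44

L_t/L_c = (0.430)²(3.00)⁴ = 14.98.
F_t/F_c = (L_t/L_c)/(d_t/d_c)² = 14.98/0.2500 = 59.91.
m_t − m_c = −2.5 log₁₀(59.91) = -4.44.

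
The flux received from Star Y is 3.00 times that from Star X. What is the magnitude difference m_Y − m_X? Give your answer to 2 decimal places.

-1.19

m_Y − m_X = −2.5 log₁₀(F_Y/F_X) = −2.5 log₁₀(3.00) = −2.5 × (0.477) = -1.193.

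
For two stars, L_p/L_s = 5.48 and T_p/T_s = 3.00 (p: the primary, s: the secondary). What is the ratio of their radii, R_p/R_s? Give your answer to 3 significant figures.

L ∝ R²T⁴ gives R ∝ √L / T², so
R_p/R_s = √(5.48) / (3.00)² = 2.341 / 9.000 = 0.2601.

0.260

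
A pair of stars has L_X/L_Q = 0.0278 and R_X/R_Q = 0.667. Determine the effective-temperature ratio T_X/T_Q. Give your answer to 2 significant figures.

L ∝ R²T⁴ gives T ∝ (L/R²)^(1/4), so
T_X/T_Q = (0.0278 / 0.667²)^(1/4) = (0.06249)^(1/4) = 0.5000.

0.50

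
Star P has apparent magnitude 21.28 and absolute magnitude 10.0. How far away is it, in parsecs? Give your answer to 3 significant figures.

1.80×10^3 pc

m − M = 5 log₁₀(d/10 pc)
21.28 − (10.0) = 11.28 = 5 log₁₀(d/10)
d = 10 × 10^(11.28/5) = 10 × 10^2.256 = 1803 pc.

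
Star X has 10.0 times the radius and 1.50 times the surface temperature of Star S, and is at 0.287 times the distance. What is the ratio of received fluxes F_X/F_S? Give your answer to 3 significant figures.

L_X/L_S = (R_X/R_S)²(T_X/T_S)⁴ = (10.0)² × (1.50)⁴ = 506.2.
F_X/F_S = (L_X/L_S)/(d_X/d_S)² = 506.2 / (0.287)² = 6146.

6.15×10^3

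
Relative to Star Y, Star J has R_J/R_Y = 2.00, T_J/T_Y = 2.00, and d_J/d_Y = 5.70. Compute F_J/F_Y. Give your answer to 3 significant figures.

1.97

L_J/L_Y = (R_J/R_Y)²(T_J/T_Y)⁴ = (2.00)² × (2.00)⁴ = 64.00.
F_J/F_Y = (L_J/L_Y)/(d_J/d_Y)² = 64.00 / (5.70)² = 1.970.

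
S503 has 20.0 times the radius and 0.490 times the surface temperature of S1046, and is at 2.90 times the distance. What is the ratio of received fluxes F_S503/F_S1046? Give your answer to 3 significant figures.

L_S503/L_S1046 = (R_S503/R_S1046)²(T_S503/T_S1046)⁴ = (20.0)² × (0.490)⁴ = 23.06.
F_S503/F_S1046 = (L_S503/L_S1046)/(d_S503/d_S1046)² = 23.06 / (2.90)² = 2.742.

2.74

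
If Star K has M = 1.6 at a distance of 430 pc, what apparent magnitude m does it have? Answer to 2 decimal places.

m = M + 5 log₁₀(d/10 pc) = 1.6 + 5 log₁₀(430/10)
  = 1.6 + 5 × 1.633 = 1.6 + 8.17 = 9.77.

9.77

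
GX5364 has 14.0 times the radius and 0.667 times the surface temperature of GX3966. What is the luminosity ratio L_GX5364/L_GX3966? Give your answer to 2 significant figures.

From the Stefan–Boltzmann law, L ∝ R²T⁴, so
L_GX5364/L_GX3966 = (R_GX5364/R_GX3966)² (T_GX5364/T_GX3966)⁴ = (14.0)² × (0.667)⁴ = 196.0 × 0.1979 = 38.79.

39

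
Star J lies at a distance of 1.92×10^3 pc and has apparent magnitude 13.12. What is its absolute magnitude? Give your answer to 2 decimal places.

1.70

M = m − 5 log₁₀(d/10 pc) = 13.12 − 5 log₁₀(1.92×10^3/10)
  = 13.12 − 5 × 2.283 = 13.12 − 11.42 = 1.70.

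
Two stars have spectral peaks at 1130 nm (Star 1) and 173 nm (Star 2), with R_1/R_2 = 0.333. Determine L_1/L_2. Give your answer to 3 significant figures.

Wien's law gives T ∝ 1/λ_max, so T_1/T_2 = λ_2/λ_1 = 173/1130 = 0.1531.
Then L ∝ R²T⁴ gives L_1/L_2 = (0.333)² × (0.1531)⁴ = 0.1109 × 5.494×10^-4 = 6.092×10^-5.

6.09×10^-5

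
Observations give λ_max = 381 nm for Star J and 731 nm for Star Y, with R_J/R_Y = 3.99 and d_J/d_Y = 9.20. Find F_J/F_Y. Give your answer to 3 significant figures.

2.55

Wien's law: T_J/T_Y = λ_Y/λ_J = 731/381 = 1.919.
L_J/L_Y = (R_J/R_Y)²(T_J/T_Y)⁴ = (3.99)²(1.919)⁴ = 215.7.
F_J/F_Y = (L_J/L_Y)/(d_J/d_Y)² = 215.7/(9.20)² = 2.549.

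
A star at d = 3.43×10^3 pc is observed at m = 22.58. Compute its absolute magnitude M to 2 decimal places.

9.90

M = m − 5 log₁₀(d/10 pc) = 22.58 − 5 log₁₀(3.43×10^3/10)
  = 22.58 − 5 × 2.535 = 22.58 − 12.68 = 9.90.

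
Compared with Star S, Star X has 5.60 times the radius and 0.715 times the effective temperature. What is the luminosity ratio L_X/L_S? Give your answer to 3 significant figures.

8.20

From the Stefan–Boltzmann law, L ∝ R²T⁴, so
L_X/L_S = (R_X/R_S)² (T_X/T_S)⁴ = (5.60)² × (0.715)⁴ = 31.36 × 0.2614 = 8.196.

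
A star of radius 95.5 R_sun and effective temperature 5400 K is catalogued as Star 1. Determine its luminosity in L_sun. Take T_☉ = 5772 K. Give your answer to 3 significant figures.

6.99×10^3 L_sun

L/L_☉ = (R/R_☉)² (T/T_☉)⁴ = (95.5)² × (5400/5772)⁴
       = 9120 × (0.9356)⁴ = 9120 × 0.7661 = 6987.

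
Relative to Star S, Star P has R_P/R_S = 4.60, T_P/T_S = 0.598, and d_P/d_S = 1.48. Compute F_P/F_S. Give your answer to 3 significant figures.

L_P/L_S = (R_P/R_S)²(T_P/T_S)⁴ = (4.60)² × (0.598)⁴ = 2.706.
F_P/F_S = (L_P/L_S)/(d_P/d_S)² = 2.706 / (1.48)² = 1.235.

1.24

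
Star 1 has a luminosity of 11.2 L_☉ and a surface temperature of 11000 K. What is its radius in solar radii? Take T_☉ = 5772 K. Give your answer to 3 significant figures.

0.921 solar radii

R/R_☉ = √(L/L_☉) / (T/T_☉)² = √(11.2) / (1.906)²
       = 3.347 / 3.632 = 0.9215.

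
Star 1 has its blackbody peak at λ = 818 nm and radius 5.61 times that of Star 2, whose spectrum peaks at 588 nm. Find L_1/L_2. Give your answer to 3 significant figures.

Wien's law gives T ∝ 1/λ_max, so T_1/T_2 = λ_2/λ_1 = 588/818 = 0.7188.
Then L ∝ R²T⁴ gives L_1/L_2 = (5.61)² × (0.7188)⁴ = 31.47 × 0.2670 = 8.403.

8.40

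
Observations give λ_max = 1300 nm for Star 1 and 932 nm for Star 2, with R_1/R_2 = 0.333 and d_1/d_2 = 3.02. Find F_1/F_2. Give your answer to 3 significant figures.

Wien's law: T_1/T_2 = λ_2/λ_1 = 932/1300 = 0.7169.
L_1/L_2 = (R_1/R_2)²(T_1/T_2)⁴ = (0.333)²(0.7169)⁴ = 0.02929.
F_1/F_2 = (L_1/L_2)/(d_1/d_2)² = 0.02929/(3.02)² = 0.003212.

0.00321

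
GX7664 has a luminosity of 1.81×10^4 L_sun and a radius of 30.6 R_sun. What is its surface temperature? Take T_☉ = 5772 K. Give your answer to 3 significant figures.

1.21×10^4 K

T/T_☉ = (L/L_☉)^(1/4) / (R/R_☉)^(1/2)
T = 5772 × (1.81×10^4)^(1/4) / √(30.6) = 5772 × 11.60 / 5.532 = 1.210×10^4 K.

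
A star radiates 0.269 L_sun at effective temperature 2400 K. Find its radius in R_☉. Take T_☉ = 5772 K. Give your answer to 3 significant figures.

R/R_☉ = √(L/L_☉) / (T/T_☉)² = √(0.269) / (0.4158)²
       = 0.5187 / 0.1729 = 3.000.

3.00 R_☉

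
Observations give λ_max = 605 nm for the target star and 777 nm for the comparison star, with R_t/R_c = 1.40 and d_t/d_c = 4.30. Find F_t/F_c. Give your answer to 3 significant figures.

0.288

Wien's law: T_t/T_c = λ_c/λ_t = 777/605 = 1.284.
L_t/L_c = (R_t/R_c)²(T_t/T_c)⁴ = (1.40)²(1.284)⁴ = 5.332.
F_t/F_c = (L_t/L_c)/(d_t/d_c)² = 5.332/(4.30)² = 0.2884.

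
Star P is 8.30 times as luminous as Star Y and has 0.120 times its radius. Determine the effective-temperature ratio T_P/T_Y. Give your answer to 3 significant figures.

4.90

L ∝ R²T⁴ gives T ∝ (L/R²)^(1/4), so
T_P/T_Y = (8.30 / 0.120²)^(1/4) = (576.4)^(1/4) = 4.900.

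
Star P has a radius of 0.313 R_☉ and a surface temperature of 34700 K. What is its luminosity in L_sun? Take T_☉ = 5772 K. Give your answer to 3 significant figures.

128 L_sun

L/L_☉ = (R/R_☉)² (T/T_☉)⁴ = (0.313)² × (34700/5772)⁴
       = 0.09797 × (6.012)⁴ = 0.09797 × 1306 = 128.0.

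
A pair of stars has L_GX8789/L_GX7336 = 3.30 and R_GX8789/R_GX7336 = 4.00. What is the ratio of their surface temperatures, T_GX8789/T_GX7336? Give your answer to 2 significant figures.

L ∝ R²T⁴ gives T ∝ (L/R²)^(1/4), so
T_GX8789/T_GX7336 = (3.30 / 4.00²)^(1/4) = (0.2062)^(1/4) = 0.6739.

0.67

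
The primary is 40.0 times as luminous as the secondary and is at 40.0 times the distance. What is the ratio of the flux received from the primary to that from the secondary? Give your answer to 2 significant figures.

0.025

F = L/(4πd²), so F_p/F_s = (L_p/L_s) / (d_p/d_s)²
= 40.0 / (40.0)² = 40.0 / 1600 = 0.02500.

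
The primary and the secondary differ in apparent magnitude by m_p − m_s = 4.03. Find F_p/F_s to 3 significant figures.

F_p/F_s = 10^(−(m_p − m_s)/2.5) = 10^(-4.03/2.5) = 10^-1.612 = 0.02443.

0.0244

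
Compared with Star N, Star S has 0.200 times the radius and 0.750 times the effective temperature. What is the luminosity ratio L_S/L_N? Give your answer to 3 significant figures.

0.0127

From the Stefan–Boltzmann law, L ∝ R²T⁴, so
L_S/L_N = (R_S/R_N)² (T_S/T_N)⁴ = (0.200)² × (0.750)⁴ = 0.04000 × 0.3164 = 0.01266.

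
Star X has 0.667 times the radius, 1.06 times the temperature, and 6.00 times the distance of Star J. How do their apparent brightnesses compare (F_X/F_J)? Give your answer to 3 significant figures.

L_X/L_J = (R_X/R_J)²(T_X/T_J)⁴ = (0.667)² × (1.06)⁴ = 0.5617.
F_X/F_J = (L_X/L_J)/(d_X/d_J)² = 0.5617 / (6.00)² = 0.01560.

0.0156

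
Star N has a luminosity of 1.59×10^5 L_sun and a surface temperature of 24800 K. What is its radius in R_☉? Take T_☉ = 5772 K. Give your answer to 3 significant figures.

21.6 R_☉

R/R_☉ = √(L/L_☉) / (T/T_☉)² = √(1.59×10^5) / (4.297)²
       = 398.7 / 18.46 = 21.60.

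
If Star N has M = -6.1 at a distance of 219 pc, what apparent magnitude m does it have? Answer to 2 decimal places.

m = M + 5 log₁₀(d/10 pc) = -6.1 + 5 log₁₀(219/10)
  = -6.1 + 5 × 1.340 = -6.1 + 6.70 = 0.60.

0.60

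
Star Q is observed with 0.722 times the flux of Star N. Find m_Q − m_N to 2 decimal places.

m_Q − m_N = −2.5 log₁₀(F_Q/F_N) = −2.5 log₁₀(0.722) = −2.5 × (-0.141) = 0.354.

0.35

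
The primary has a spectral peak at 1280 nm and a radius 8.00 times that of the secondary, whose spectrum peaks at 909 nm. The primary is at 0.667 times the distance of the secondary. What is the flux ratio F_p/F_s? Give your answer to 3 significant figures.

Wien's law: T_p/T_s = λ_s/λ_p = 909/1280 = 0.7102.
L_p/L_s = (R_p/R_s)²(T_p/T_s)⁴ = (8.00)²(0.7102)⁴ = 16.28.
F_p/F_s = (L_p/L_s)/(d_p/d_s)² = 16.28/(0.667)² = 36.59.

36.6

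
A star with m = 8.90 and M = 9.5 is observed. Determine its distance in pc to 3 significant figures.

7.59 pc

m − M = 5 log₁₀(d/10 pc)
8.90 − (9.5) = -0.60 = 5 log₁₀(d/10)
d = 10 × 10^(-0.60/5) = 10 × 10^-0.120 = 7.586 pc.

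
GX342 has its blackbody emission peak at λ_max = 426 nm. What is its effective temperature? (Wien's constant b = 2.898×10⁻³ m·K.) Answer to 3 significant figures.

6.80×10^3 K

T = b/λ_max = 2.898×10⁻³ / (426×10⁻⁹) = 6803 K.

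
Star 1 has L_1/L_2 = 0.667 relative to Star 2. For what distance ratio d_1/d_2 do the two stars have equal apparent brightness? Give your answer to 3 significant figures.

0.817

Equal flux requires L_1/d_1² = L_2/d_2², so d_1/d_2 = √(L_1/L_2)
= √(0.667) = 0.8167.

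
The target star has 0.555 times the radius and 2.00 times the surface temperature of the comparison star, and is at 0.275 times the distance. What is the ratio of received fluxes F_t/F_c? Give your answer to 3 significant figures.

L_t/L_c = (R_t/R_c)²(T_t/T_c)⁴ = (0.555)² × (2.00)⁴ = 4.928.
F_t/F_c = (L_t/L_c)/(d_t/d_c)² = 4.928 / (0.275)² = 65.17.

65.2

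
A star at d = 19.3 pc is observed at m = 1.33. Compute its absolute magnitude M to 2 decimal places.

-0.10

M = m − 5 log₁₀(d/10 pc) = 1.33 − 5 log₁₀(19.3/10)
  = 1.33 − 5 × 0.286 = 1.33 − 1.43 = -0.10.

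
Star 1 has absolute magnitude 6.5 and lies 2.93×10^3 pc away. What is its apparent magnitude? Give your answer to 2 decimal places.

m = M + 5 log₁₀(d/10 pc) = 6.5 + 5 log₁₀(2.93×10^3/10)
  = 6.5 + 5 × 2.467 = 6.5 + 12.33 = 18.83.

18.83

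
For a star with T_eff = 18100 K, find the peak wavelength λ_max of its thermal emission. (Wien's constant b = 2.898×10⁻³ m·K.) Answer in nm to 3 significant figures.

160 nm

λ_max = b/T = 2.898×10⁻³ / 18100 = 1.60×10^-7 m = 160.1 nm.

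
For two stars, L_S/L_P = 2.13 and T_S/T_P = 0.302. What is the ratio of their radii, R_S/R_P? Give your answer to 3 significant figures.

16.0

L ∝ R²T⁴ gives R ∝ √L / T², so
R_S/R_P = √(2.13) / (0.302)² = 1.459 / 0.09120 = 16.00.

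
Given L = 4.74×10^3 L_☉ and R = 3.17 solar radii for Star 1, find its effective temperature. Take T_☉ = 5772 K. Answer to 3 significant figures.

2.69×10^4 K

T/T_☉ = (L/L_☉)^(1/4) / (R/R_☉)^(1/2)
T = 5772 × (4.74×10^3)^(1/4) / √(3.17) = 5772 × 8.297 / 1.780 = 2.690×10^4 K.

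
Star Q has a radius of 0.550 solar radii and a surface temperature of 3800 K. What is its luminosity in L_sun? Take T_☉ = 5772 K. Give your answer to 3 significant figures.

0.0568 L_sun

L/L_☉ = (R/R_☉)² (T/T_☉)⁴ = (0.550)² × (3800/5772)⁴
       = 0.3025 × (0.6584)⁴ = 0.3025 × 0.1879 = 0.05683.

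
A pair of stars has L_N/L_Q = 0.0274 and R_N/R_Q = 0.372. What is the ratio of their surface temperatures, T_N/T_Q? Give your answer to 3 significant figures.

L ∝ R²T⁴ gives T ∝ (L/R²)^(1/4), so
T_N/T_Q = (0.0274 / 0.372²)^(1/4) = (0.1980)^(1/4) = 0.6671.

0.667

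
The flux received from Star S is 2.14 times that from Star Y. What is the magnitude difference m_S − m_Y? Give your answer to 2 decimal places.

-0.83

m_S − m_Y = −2.5 log₁₀(F_S/F_Y) = −2.5 log₁₀(2.14) = −2.5 × (0.330) = -0.826.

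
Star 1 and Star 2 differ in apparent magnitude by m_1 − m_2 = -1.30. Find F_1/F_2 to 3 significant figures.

F_1/F_2 = 10^(−(m_1 − m_2)/2.5) = 10^(1.30/2.5) = 10^0.520 = 3.311.

3.31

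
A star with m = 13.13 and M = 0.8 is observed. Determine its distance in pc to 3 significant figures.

2.92×10^3 pc

m − M = 5 log₁₀(d/10 pc)
13.13 − (0.8) = 12.33 = 5 log₁₀(d/10)
d = 10 × 10^(12.33/5) = 10 × 10^2.466 = 2924 pc.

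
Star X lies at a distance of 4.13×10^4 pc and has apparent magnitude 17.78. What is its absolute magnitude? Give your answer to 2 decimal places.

-0.30

M = m − 5 log₁₀(d/10 pc) = 17.78 − 5 log₁₀(4.13×10^4/10)
  = 17.78 − 5 × 3.616 = 17.78 − 18.08 = -0.30.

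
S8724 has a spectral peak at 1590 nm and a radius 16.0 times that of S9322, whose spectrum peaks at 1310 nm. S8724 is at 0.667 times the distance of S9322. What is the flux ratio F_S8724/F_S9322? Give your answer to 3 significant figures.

265

Wien's law: T_S8724/T_S9322 = λ_S9322/λ_S8724 = 1310/1590 = 0.8239.
L_S8724/L_S9322 = (R_S8724/R_S9322)²(T_S8724/T_S9322)⁴ = (16.0)²(0.8239)⁴ = 118.0.
F_S8724/F_S9322 = (L_S8724/L_S9322)/(d_S8724/d_S9322)² = 118.0/(0.667)² = 265.1.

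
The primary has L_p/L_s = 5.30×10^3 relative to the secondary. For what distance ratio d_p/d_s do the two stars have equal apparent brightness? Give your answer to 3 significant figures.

Equal flux requires L_p/d_p² = L_s/d_s², so d_p/d_s = √(L_p/L_s)
= √(5.30×10^3) = 72.80.

72.8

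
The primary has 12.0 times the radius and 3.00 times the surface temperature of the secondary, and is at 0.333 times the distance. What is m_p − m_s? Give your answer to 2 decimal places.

L_p/L_s = (12.0)²(3.00)⁴ = 1.166×10^4.
F_p/F_s = (L_p/L_s)/(d_p/d_s)² = 1.166×10^4/0.1109 = 1.052×10^5.
m_p − m_s = −2.5 log₁₀(1.052×10^5) = -12.55.

-12.55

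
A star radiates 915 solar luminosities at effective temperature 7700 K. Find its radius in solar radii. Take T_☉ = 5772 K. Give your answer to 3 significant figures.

17.0 solar radii

R/R_☉ = √(L/L_☉) / (T/T_☉)² = √(915) / (1.334)²
       = 30.25 / 1.780 = 17.00.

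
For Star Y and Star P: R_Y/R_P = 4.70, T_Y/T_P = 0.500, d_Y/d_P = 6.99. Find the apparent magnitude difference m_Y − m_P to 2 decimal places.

L_Y/L_P = (4.70)²(0.500)⁴ = 1.381.
F_Y/F_P = (L_Y/L_P)/(d_Y/d_P)² = 1.381/48.86 = 0.02826.
m_Y − m_P = −2.5 log₁₀(0.02826) = 3.87.

3.87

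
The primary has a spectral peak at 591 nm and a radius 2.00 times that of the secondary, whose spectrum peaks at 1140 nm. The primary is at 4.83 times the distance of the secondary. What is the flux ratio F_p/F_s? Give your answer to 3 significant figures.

Wien's law: T_p/T_s = λ_s/λ_p = 1140/591 = 1.929.
L_p/L_s = (R_p/R_s)²(T_p/T_s)⁴ = (2.00)²(1.929)⁴ = 55.38.
F_p/F_s = (L_p/L_s)/(d_p/d_s)² = 55.38/(4.83)² = 2.374.

2.37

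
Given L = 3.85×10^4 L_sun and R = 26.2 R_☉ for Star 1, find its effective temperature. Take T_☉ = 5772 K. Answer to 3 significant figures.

1.58×10^4 K

T/T_☉ = (L/L_☉)^(1/4) / (R/R_☉)^(1/2)
T = 5772 × (3.85×10^4)^(1/4) / √(26.2) = 5772 × 14.01 / 5.119 = 1.580×10^4 K.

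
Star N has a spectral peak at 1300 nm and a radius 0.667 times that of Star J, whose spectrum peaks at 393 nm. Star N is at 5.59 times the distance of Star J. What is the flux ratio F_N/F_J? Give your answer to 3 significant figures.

Wien's law: T_N/T_J = λ_J/λ_N = 393/1300 = 0.3023.
L_N/L_J = (R_N/R_J)²(T_N/T_J)⁴ = (0.667)²(0.3023)⁴ = 0.003716.
F_N/F_J = (L_N/L_J)/(d_N/d_J)² = 0.003716/(5.59)² = 1.189×10^-4.

1.19×10^-4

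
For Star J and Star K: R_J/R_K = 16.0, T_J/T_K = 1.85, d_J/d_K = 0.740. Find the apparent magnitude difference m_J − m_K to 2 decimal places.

L_J/L_K = (16.0)²(1.85)⁴ = 2999.
F_J/F_K = (L_J/L_K)/(d_J/d_K)² = 2999/0.5476 = 5476.
m_J − m_K = −2.5 log₁₀(5476) = -9.35.

-9.35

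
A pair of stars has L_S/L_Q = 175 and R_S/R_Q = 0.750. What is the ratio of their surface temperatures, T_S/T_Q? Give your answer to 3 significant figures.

4.20

L ∝ R²T⁴ gives T ∝ (L/R²)^(1/4), so
T_S/T_Q = (175 / 0.750²)^(1/4) = (311.1)^(1/4) = 4.200.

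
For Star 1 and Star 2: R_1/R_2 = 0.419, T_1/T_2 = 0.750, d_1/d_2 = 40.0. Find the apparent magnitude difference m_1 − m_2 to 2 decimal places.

11.15

L_1/L_2 = (0.419)²(0.750)⁴ = 0.05555.
F_1/F_2 = (L_1/L_2)/(d_1/d_2)² = 0.05555/1600 = 3.472×10^-5.
m_1 − m_2 = −2.5 log₁₀(3.472×10^-5) = 11.15.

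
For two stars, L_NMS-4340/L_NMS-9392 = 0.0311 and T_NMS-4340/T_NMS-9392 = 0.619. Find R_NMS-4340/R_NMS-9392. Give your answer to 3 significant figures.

L ∝ R²T⁴ gives R ∝ √L / T², so
R_NMS-4340/R_NMS-9392 = √(0.0311) / (0.619)² = 0.1764 / 0.3832 = 0.4603.

0.460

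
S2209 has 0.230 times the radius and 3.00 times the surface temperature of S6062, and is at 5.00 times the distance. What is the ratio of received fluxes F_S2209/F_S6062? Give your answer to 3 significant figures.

L_S2209/L_S6062 = (R_S2209/R_S6062)²(T_S2209/T_S6062)⁴ = (0.230)² × (3.00)⁴ = 4.285.
F_S2209/F_S6062 = (L_S2209/L_S6062)/(d_S2209/d_S6062)² = 4.285 / (5.00)² = 0.1714.

0.171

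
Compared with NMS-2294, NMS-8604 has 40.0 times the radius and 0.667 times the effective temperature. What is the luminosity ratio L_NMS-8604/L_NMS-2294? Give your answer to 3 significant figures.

317

From the Stefan–Boltzmann law, L ∝ R²T⁴, so
L_NMS-8604/L_NMS-2294 = (R_NMS-8604/R_NMS-2294)² (T_NMS-8604/T_NMS-2294)⁴ = (40.0)² × (0.667)⁴ = 1600 × 0.1979 = 316.7.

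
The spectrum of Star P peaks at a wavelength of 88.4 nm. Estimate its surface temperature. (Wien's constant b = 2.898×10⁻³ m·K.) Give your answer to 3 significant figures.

T = b/λ_max = 2.898×10⁻³ / (88.4×10⁻⁹) = 3.278×10^4 K.

3.28×10^4 K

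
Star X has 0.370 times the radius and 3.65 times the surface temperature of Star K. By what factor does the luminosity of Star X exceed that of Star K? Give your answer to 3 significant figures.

From the Stefan–Boltzmann law, L ∝ R²T⁴, so
L_X/L_K = (R_X/R_K)² (T_X/T_K)⁴ = (0.370)² × (3.65)⁴ = 0.1369 × 177.5 = 24.30.

24.3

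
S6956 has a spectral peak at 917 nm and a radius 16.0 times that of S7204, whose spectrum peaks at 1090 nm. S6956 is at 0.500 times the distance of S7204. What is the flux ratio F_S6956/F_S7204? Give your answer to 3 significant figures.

2.04×10^3

Wien's law: T_S6956/T_S7204 = λ_S7204/λ_S6956 = 1090/917 = 1.189.
L_S6956/L_S7204 = (R_S6956/R_S7204)²(T_S6956/T_S7204)⁴ = (16.0)²(1.189)⁴ = 511.1.
F_S6956/F_S7204 = (L_S6956/L_S7204)/(d_S6956/d_S7204)² = 511.1/(0.500)² = 2044.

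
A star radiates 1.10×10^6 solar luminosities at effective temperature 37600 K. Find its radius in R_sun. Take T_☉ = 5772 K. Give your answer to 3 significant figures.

R/R_☉ = √(L/L_☉) / (T/T_☉)² = √(1.10×10^6) / (6.514)²
       = 1049 / 42.43 = 24.72.

24.7 R_sun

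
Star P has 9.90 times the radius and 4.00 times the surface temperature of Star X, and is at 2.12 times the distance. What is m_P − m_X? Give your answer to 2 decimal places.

L_P/L_X = (9.90)²(4.00)⁴ = 2.509×10^4.
F_P/F_X = (L_P/L_X)/(d_P/d_X)² = 2.509×10^4/4.494 = 5583.
m_P − m_X = −2.5 log₁₀(5583) = -9.37.

-9.37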